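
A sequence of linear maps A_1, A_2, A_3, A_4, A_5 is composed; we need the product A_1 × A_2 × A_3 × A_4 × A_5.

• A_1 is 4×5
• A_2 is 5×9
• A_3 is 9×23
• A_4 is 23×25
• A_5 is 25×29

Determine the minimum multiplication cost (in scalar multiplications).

6208

Adjacent pairs: A_1A_2 = 4·5·9 = 180; A_2A_3 = 5·9·23 = 1035; A_3A_4 = 9·23·25 = 5175; A_4A_5 = 23·25·29 = 16675.
Length 3: A_1..A_3: k=1: 0+1035+4·5·23=1495; k=2: 180+0+4·9·23=1008 → min 1008 | A_2..A_4: k=2: 0+5175+5·9·25=6300; k=3: 1035+0+5·23·25=3910 → min 3910 | A_3..A_5: k=3: 0+16675+9·23·29=22678; k=4: 5175+0+9·25·29=11700 → min 11700.
Length 4: A_1..A_4: k=1: 0+3910+4·5·25=4410; k=2: 180+5175+4·9·25=6255; k=3: 1008+0+4·23·25=3308 → min 3308 | A_2..A_5: k=2: 0+11700+5·9·29=13005; k=3: 1035+16675+5·23·29=21045; k=4: 3910+0+5·25·29=7535 → min 7535.
Length 5: A_1..A_5: k=1: 0+7535+4·5·29=8115; k=2: 180+11700+4·9·29=12924; k=3: 1008+16675+4·23·29=20351; k=4: 3308+0+4·25·29=6208 → min 6208.
Optimal order: ((((A_1 × A_2) × A_3) × A_4) × A_5) with cost 6208.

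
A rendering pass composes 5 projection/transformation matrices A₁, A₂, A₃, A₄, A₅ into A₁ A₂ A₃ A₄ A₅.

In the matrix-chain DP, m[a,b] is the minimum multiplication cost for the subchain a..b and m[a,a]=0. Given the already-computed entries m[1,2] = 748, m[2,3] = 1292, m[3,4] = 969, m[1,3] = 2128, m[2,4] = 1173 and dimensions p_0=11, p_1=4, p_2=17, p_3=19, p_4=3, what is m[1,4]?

m[1,4] = min over k∈[1,3] of m[1,k]+m[k+1,4]+p_{0}·p_k·p_{4}.
k=1: 0 + 1173 + 11·4·3 = 1305; k=2: 748 + 969 + 11·17·3 = 2278; k=3: 2128 + 0 + 11·19·3 = 2755.
Minimum: 1305 at k=1.

1305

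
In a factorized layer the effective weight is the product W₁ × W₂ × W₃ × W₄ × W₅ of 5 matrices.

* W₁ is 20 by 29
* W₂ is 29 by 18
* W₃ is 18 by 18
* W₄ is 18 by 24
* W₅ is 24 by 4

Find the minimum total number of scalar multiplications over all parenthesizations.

7432

Adjacent pairs: W₁W₂ = 20·29·18 = 10440; W₂W₃ = 29·18·18 = 9396; W₃W₄ = 18·18·24 = 7776; W₄W₅ = 18·24·4 = 1728.
Length 3: W₁..W₃: k=1: 0+9396+20·29·18=19836; k=2: 10440+0+20·18·18=16920 → min 16920 | W₂..W₄: k=2: 0+7776+29·18·24=20304; k=3: 9396+0+29·18·24=21924 → min 20304 | W₃..W₅: k=3: 0+1728+18·18·4=3024; k=4: 7776+0+18·24·4=9504 → min 3024.
Length 4: W₁..W₄: k=1: 0+20304+20·29·24=34224; k=2: 10440+7776+20·18·24=26856; k=3: 16920+0+20·18·24=25560 → min 25560 | W₂..W₅: k=2: 0+3024+29·18·4=5112; k=3: 9396+1728+29·18·4=13212; k=4: 20304+0+29·24·4=23088 → min 5112.
Length 5: W₁..W₅: k=1: 0+5112+20·29·4=7432; k=2: 10440+3024+20·18·4=14904; k=3: 16920+1728+20·18·4=20088; k=4: 25560+0+20·24·4=27480 → min 7432.
Optimal order: (W₁ × (W₂ × (W₃ × (W₄ × W₅)))) with cost 7432.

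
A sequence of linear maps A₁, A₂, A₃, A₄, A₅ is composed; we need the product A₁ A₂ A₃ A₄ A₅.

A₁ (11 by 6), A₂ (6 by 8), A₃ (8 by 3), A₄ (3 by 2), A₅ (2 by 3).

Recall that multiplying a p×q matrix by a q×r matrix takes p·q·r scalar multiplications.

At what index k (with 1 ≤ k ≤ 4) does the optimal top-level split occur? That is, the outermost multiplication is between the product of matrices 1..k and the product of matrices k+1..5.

Adjacent pairs: A₁A₂ = 11·6·8 = 528; A₂A₃ = 6·8·3 = 144; A₃A₄ = 8·3·2 = 48; A₄A₅ = 3·2·3 = 18.
Length 3: A₁..A₃: k=1: 0+144+11·6·3=342; k=2: 528+0+11·8·3=792 → min 342 | A₂..A₄: k=2: 0+48+6·8·2=144; k=3: 144+0+6·3·2=180 → min 144 | A₃..A₅: k=3: 0+18+8·3·3=90; k=4: 48+0+8·2·3=96 → min 90.
Length 4: A₁..A₄: k=1: 0+144+11·6·2=276; k=2: 528+48+11·8·2=752; k=3: 342+0+11·3·2=408 → min 276 | A₂..A₅: k=2: 0+90+6·8·3=234; k=3: 144+18+6·3·3=216; k=4: 144+0+6·2·3=180 → min 180.
Top-level splits: k=1: (A₁..A₁)·(A₂..A₅) → 0+180+11·6·3 = 378; k=2: (A₁..A₂)·(A₃..A₅) → 528+90+11·8·3 = 882; k=3: (A₁..A₃)·(A₄..A₅) → 342+18+11·3·3 = 459; k=4: (A₁..A₄)·(A₅..A₅) → 276+0+11·2·3 = 342.
Best split is after A₄, i.e. k = 4.

4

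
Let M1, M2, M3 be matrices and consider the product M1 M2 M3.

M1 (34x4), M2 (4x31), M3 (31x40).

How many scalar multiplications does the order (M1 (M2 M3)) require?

(M2 M3): 4×31 by 31×40 → 4×40, cost 4·31·40 = 4960
(M1 (M2 M3)): 34×4 by 4×40 → 34×40, cost 34·4·40 = 5440; cumulative 10400
Total: 10400 scalar multiplications.

10400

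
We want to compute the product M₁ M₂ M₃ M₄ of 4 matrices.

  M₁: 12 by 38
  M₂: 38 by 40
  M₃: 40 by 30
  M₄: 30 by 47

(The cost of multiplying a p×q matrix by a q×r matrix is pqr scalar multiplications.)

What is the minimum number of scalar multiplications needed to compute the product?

49560

Adjacent pairs: M₁M₂ = 12·38·40 = 18240; M₂M₃ = 38·40·30 = 45600; M₃M₄ = 40·30·47 = 56400.
Length 3: M₁..M₃: k=1: 0+45600+12·38·30=59280; k=2: 18240+0+12·40·30=32640 → min 32640 | M₂..M₄: k=2: 0+56400+38·40·47=127840; k=3: 45600+0+38·30·47=99180 → min 99180.
Length 4: M₁..M₄: k=1: 0+99180+12·38·47=120612; k=2: 18240+56400+12·40·47=97200; k=3: 32640+0+12·30·47=49560 → min 49560.
Optimal order: (((M₁ M₂) M₃) M₄) with cost 49560.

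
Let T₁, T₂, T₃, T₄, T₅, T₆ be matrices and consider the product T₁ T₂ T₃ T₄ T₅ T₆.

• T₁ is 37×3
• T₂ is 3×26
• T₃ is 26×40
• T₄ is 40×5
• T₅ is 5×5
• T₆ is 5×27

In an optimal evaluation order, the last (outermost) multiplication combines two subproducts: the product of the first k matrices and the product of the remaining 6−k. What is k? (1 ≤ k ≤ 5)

Adjacent pairs: T₁T₂ = 37·3·26 = 2886; T₂T₃ = 3·26·40 = 3120; T₃T₄ = 26·40·5 = 5200; T₄T₅ = 40·5·5 = 1000; T₅T₆ = 5·5·27 = 675.
Length 3: T₁..T₃: k=1: 0+3120+37·3·40=7560; k=2: 2886+0+37·26·40=41366 → min 7560 | T₂..T₄: k=2: 0+5200+3·26·5=5590; k=3: 3120+0+3·40·5=3720 → min 3720 | T₃..T₅: k=3: 0+1000+26·40·5=6200; k=4: 5200+0+26·5·5=5850 → min 5850 | T₄..T₆: k=4: 0+675+40·5·27=6075; k=5: 1000+0+40·5·27=6400 → min 6075.
Length 4: T₁..T₄: k=1: 0+3720+37·3·5=4275; k=2: 2886+5200+37·26·5=12896; k=3: 7560+0+37·40·5=14960 → min 4275 | T₂..T₅: k=2: 0+5850+3·26·5=6240; k=3: 3120+1000+3·40·5=4720; k=4: 3720+0+3·5·5=3795 → min 3795 | T₃..T₆: k=3: 0+6075+26·40·27=34155; k=4: 5200+675+26·5·27=9385; k=5: 5850+0+26·5·27=9360 → min 9360.
Length 5: T₁..T₅: k=1: 0+3795+37·3·5=4350; k=2: 2886+5850+37·26·5=13546; k=3: 7560+1000+37·40·5=15960; k=4: 4275+0+37·5·5=5200 → min 4350 | T₂..T₆: k=2: 0+9360+3·26·27=11466; k=3: 3120+6075+3·40·27=12435; k=4: 3720+675+3·5·27=4800; k=5: 3795+0+3·5·27=4200 → min 4200.
Top-level splits: k=1: (T₁..T₁)·(T₂..T₆) → 0+4200+37·3·27 = 7197; k=2: (T₁..T₂)·(T₃..T₆) → 2886+9360+37·26·27 = 38220; k=3: (T₁..T₃)·(T₄..T₆) → 7560+6075+37·40·27 = 53595; k=4: (T₁..T₄)·(T₅..T₆) → 4275+675+37·5·27 = 9945; k=5: (T₁..T₅)·(T₆..T₆) → 4350+0+37·5·27 = 9345.
Best split is after T₁, i.e. k = 1.

1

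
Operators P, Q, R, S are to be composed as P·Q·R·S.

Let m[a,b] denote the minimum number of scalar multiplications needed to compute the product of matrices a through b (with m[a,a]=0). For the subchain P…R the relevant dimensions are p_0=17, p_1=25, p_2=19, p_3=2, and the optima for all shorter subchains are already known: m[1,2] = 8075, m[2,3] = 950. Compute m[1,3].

1800

m[1,3] = min over k∈[1,2] of m[1,k]+m[k+1,3]+p_{0}·p_k·p_{3}.
k=1: 0 + 950 + 17·25·2 = 1800; k=2: 8075 + 0 + 17·19·2 = 8721.
Minimum: 1800 at k=1.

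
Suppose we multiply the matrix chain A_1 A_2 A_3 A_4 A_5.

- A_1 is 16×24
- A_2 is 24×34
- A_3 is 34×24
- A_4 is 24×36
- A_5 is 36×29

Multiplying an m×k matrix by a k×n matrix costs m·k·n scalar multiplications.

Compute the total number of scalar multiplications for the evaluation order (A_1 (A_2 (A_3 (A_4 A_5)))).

(A_4 A_5): 24×36 by 36×29 → 24×29, cost 24·36·29 = 25056
(A_3 (A_4 A_5)): 34×24 by 24×29 → 34×29, cost 34·24·29 = 23664; cumulative 48720
(A_2 (A_3 (A_4 A_5))): 24×34 by 34×29 → 24×29, cost 24·34·29 = 23664; cumulative 72384
(A_1 (A_2 (A_3 (A_4 A_5)))): 16×24 by 24×29 → 16×29, cost 16·24·29 = 11136; cumulative 83520
Total: 83520 scalar multiplications.

83520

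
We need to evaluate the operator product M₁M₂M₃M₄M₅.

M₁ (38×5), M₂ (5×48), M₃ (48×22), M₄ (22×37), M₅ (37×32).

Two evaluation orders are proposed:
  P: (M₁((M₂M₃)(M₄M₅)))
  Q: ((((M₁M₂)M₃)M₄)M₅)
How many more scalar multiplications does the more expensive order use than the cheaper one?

84244

Order P = (M₁((M₂M₃)(M₄M₅))): (M₂M₃): 5×48 by 48×22 → 5×22, cost 5·48·22 = 5280; (M₄M₅): 22×37 by 37×32 → 22×32, cost 22·37·32 = 26048; ((M₂M₃)(M₄M₅)): 5×22 by 22×32 → 5×32, cost 5·22·32 = 3520; cumulative 34848; (M₁((M₂M₃)(M₄M₅))): 38×5 by 5×32 → 38×32, cost 38·5·32 = 6080; cumulative 40928. Total 40928.
Order Q = ((((M₁M₂)M₃)M₄)M₅): (M₁M₂): 38×5 by 5×48 → 38×48, cost 38·5·48 = 9120; ((M₁M₂)M₃): 38×48 by 48×22 → 38×22, cost 38·48·22 = 40128; cumulative 49248; (((M₁M₂)M₃)M₄): 38×22 by 22×37 → 38×37, cost 38·22·37 = 30932; cumulative 80180; ((((M₁M₂)M₃)M₄)M₅): 38×37 by 37×32 → 38×32, cost 38·37·32 = 44992; cumulative 125172. Total 125172.
Difference: |40928 − 125172| = 84244.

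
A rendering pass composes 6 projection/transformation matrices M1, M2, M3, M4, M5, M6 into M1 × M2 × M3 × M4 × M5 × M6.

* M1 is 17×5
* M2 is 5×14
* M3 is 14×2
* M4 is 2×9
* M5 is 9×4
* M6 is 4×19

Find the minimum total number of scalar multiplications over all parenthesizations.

Adjacent pairs: M1M2 = 17·5·14 = 1190; M2M3 = 5·14·2 = 140; M3M4 = 14·2·9 = 252; M4M5 = 2·9·4 = 72; M5M6 = 9·4·19 = 684.
Length 3: M1..M3: k=1: 0+140+17·5·2=310; k=2: 1190+0+17·14·2=1666 → min 310 | M2..M4: k=2: 0+252+5·14·9=882; k=3: 140+0+5·2·9=230 → min 230 | M3..M5: k=3: 0+72+14·2·4=184; k=4: 252+0+14·9·4=756 → min 184 | M4..M6: k=4: 0+684+2·9·19=1026; k=5: 72+0+2·4·19=224 → min 224.
Length 4: M1..M4: k=1: 0+230+17·5·9=995; k=2: 1190+252+17·14·9=3584; k=3: 310+0+17·2·9=616 → min 616 | M2..M5: k=2: 0+184+5·14·4=464; k=3: 140+72+5·2·4=252; k=4: 230+0+5·9·4=410 → min 252 | M3..M6: k=3: 0+224+14·2·19=756; k=4: 252+684+14·9·19=3330; k=5: 184+0+14·4·19=1248 → min 756.
Length 5: M1..M5: k=1: 0+252+17·5·4=592; k=2: 1190+184+17·14·4=2326; k=3: 310+72+17·2·4=518; k=4: 616+0+17·9·4=1228 → min 518 | M2..M6: k=2: 0+756+5·14·19=2086; k=3: 140+224+5·2·19=554; k=4: 230+684+5·9·19=1769; k=5: 252+0+5·4·19=632 → min 554.
Length 6: M1..M6: k=1: 0+554+17·5·19=2169; k=2: 1190+756+17·14·19=6468; k=3: 310+224+17·2·19=1180; k=4: 616+684+17·9·19=4207; k=5: 518+0+17·4·19=1810 → min 1180.
Optimal order: ((M1 × (M2 × M3)) × ((M4 × M5) × M6)) with cost 1180.

1180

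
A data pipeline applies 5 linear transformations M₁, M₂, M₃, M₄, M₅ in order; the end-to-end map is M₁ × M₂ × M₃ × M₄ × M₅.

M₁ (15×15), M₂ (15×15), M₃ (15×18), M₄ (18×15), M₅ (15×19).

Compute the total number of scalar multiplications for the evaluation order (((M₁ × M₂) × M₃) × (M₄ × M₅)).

(M₁ × M₂): 15×15 by 15×15 → 15×15, cost 15·15·15 = 3375
((M₁ × M₂) × M₃): 15×15 by 15×18 → 15×18, cost 15·15·18 = 4050; cumulative 7425
(M₄ × M₅): 18×15 by 15×19 → 18×19, cost 18·15·19 = 5130
(((M₁ × M₂) × M₃) × (M₄ × M₅)): 15×18 by 18×19 → 15×19, cost 15·18·19 = 5130; cumulative 17685
Total: 17685 scalar multiplications.

17685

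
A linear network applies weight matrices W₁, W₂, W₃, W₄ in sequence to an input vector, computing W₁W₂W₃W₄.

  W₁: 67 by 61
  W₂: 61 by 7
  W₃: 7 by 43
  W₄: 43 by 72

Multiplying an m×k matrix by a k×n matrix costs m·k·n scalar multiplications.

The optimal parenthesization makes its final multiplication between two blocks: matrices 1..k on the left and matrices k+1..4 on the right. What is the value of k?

Adjacent pairs: W₁W₂ = 67·61·7 = 28609; W₂W₃ = 61·7·43 = 18361; W₃W₄ = 7·43·72 = 21672.
Length 3: W₁..W₃: k=1: 0+18361+67·61·43=194102; k=2: 28609+0+67·7·43=48776 → min 48776 | W₂..W₄: k=2: 0+21672+61·7·72=52416; k=3: 18361+0+61·43·72=207217 → min 52416.
Top-level splits: k=1: (W₁..W₁)·(W₂..W₄) → 0+52416+67·61·72 = 346680; k=2: (W₁..W₂)·(W₃..W₄) → 28609+21672+67·7·72 = 84049; k=3: (W₁..W₃)·(W₄..W₄) → 48776+0+67·43·72 = 256208.
Best split is after W₂, i.e. k = 2.

2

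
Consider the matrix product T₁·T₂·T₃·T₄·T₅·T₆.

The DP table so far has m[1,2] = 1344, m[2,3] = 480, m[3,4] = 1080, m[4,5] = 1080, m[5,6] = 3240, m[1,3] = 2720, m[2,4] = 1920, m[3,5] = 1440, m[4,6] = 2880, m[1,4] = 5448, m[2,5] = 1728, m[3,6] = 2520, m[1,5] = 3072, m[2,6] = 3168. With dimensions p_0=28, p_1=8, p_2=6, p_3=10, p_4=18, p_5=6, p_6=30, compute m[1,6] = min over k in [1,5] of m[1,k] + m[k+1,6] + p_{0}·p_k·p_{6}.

m[1,6] = min over k∈[1,5] of m[1,k]+m[k+1,6]+p_{0}·p_k·p_{6}.
k=1: 0 + 3168 + 28·8·30 = 9888; k=2: 1344 + 2520 + 28·6·30 = 8904; k=3: 2720 + 2880 + 28·10·30 = 14000; k=4: 5448 + 3240 + 28·18·30 = 23808; k=5: 3072 + 0 + 28·6·30 = 8112.
Minimum: 8112 at k=5.

8112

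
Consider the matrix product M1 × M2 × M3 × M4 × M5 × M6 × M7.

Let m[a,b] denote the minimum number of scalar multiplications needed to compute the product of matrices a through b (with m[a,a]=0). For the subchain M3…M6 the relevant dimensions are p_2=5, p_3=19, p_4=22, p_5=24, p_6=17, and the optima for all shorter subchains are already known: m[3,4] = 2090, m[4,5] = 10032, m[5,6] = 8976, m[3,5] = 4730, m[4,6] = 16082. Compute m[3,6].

6770

m[3,6] = min over k∈[3,5] of m[3,k]+m[k+1,6]+p_{2}·p_k·p_{6}.
k=3: 0 + 16082 + 5·19·17 = 17697; k=4: 2090 + 8976 + 5·22·17 = 12936; k=5: 4730 + 0 + 5·24·17 = 6770.
Minimum: 6770 at k=5.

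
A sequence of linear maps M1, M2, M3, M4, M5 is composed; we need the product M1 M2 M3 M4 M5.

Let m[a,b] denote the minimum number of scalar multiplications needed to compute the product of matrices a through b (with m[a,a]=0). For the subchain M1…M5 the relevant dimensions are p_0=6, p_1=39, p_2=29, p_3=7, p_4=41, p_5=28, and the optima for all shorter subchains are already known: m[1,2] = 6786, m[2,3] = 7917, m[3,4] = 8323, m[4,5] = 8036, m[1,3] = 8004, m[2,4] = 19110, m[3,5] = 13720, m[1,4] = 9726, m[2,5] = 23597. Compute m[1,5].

16614

m[1,5] = min over k∈[1,4] of m[1,k]+m[k+1,5]+p_{0}·p_k·p_{5}.
k=1: 0 + 23597 + 6·39·28 = 30149; k=2: 6786 + 13720 + 6·29·28 = 25378; k=3: 8004 + 8036 + 6·7·28 = 17216; k=4: 9726 + 0 + 6·41·28 = 16614.
Minimum: 16614 at k=4.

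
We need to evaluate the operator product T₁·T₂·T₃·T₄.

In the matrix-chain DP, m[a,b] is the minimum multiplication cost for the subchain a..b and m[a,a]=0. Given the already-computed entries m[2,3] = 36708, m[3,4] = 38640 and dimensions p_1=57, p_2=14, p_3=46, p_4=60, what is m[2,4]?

86520

m[2,4] = min over k∈[2,3] of m[2,k]+m[k+1,4]+p_{1}·p_k·p_{4}.
k=2: 0 + 38640 + 57·14·60 = 86520; k=3: 36708 + 0 + 57·46·60 = 194028.
Minimum: 86520 at k=2.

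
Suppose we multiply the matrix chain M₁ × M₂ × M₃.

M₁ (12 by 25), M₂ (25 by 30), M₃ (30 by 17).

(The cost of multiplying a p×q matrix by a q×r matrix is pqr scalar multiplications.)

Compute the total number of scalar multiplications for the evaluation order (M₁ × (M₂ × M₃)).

(M₂ × M₃): 25×30 by 30×17 → 25×17, cost 25·30·17 = 12750
(M₁ × (M₂ × M₃)): 12×25 by 25×17 → 12×17, cost 12·25·17 = 5100; cumulative 17850
Total: 17850 scalar multiplications.

17850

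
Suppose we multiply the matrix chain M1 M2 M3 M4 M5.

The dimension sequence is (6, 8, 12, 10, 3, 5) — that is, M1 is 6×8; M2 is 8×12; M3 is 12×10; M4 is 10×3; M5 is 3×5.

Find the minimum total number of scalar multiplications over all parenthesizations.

Adjacent pairs: M1M2 = 6·8·12 = 576; M2M3 = 8·12·10 = 960; M3M4 = 12·10·3 = 360; M4M5 = 10·3·5 = 150.
Length 3: M1..M3: k=1: 0+960+6·8·10=1440; k=2: 576+0+6·12·10=1296 → min 1296 | M2..M4: k=2: 0+360+8·12·3=648; k=3: 960+0+8·10·3=1200 → min 648 | M3..M5: k=3: 0+150+12·10·5=750; k=4: 360+0+12·3·5=540 → min 540.
Length 4: M1..M4: k=1: 0+648+6·8·3=792; k=2: 576+360+6·12·3=1152; k=3: 1296+0+6·10·3=1476 → min 792 | M2..M5: k=2: 0+540+8·12·5=1020; k=3: 960+150+8·10·5=1510; k=4: 648+0+8·3·5=768 → min 768.
Length 5: M1..M5: k=1: 0+768+6·8·5=1008; k=2: 576+540+6·12·5=1476; k=3: 1296+150+6·10·5=1746; k=4: 792+0+6·3·5=882 → min 882.
Optimal order: ((M1 (M2 (M3 M4))) M5) with cost 882.

882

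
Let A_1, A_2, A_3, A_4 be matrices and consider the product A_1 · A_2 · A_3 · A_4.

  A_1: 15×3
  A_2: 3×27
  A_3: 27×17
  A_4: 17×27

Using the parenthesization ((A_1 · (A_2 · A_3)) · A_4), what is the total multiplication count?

9027

(A_2 · A_3): 3×27 by 27×17 → 3×17, cost 3·27·17 = 1377
(A_1 · (A_2 · A_3)): 15×3 by 3×17 → 15×17, cost 15·3·17 = 765; cumulative 2142
((A_1 · (A_2 · A_3)) · A_4): 15×17 by 17×27 → 15×27, cost 15·17·27 = 6885; cumulative 9027
Total: 9027 scalar multiplications.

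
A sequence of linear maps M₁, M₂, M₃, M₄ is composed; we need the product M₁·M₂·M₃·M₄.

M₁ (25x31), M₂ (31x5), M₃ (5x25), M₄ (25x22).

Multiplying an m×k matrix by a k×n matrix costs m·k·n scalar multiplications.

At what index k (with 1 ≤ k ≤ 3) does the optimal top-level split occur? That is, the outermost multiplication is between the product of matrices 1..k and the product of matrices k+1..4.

Adjacent pairs: M₁M₂ = 25·31·5 = 3875; M₂M₃ = 31·5·25 = 3875; M₃M₄ = 5·25·22 = 2750.
Length 3: M₁..M₃: k=1: 0+3875+25·31·25=23250; k=2: 3875+0+25·5·25=7000 → min 7000 | M₂..M₄: k=2: 0+2750+31·5·22=6160; k=3: 3875+0+31·25·22=20925 → min 6160.
Top-level splits: k=1: (M₁..M₁)·(M₂..M₄) → 0+6160+25·31·22 = 23210; k=2: (M₁..M₂)·(M₃..M₄) → 3875+2750+25·5·22 = 9375; k=3: (M₁..M₃)·(M₄..M₄) → 7000+0+25·25·22 = 20750.
Best split is after M₂, i.e. k = 2.

2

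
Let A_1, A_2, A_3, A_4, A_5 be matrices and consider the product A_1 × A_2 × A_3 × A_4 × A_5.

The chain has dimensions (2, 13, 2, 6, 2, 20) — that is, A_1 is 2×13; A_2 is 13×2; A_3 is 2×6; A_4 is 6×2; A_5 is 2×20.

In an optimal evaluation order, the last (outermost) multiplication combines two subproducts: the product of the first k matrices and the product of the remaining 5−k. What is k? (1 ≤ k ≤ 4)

Adjacent pairs: A_1A_2 = 2·13·2 = 52; A_2A_3 = 13·2·6 = 156; A_3A_4 = 2·6·2 = 24; A_4A_5 = 6·2·20 = 240.
Length 3: A_1..A_3: k=1: 0+156+2·13·6=312; k=2: 52+0+2·2·6=76 → min 76 | A_2..A_4: k=2: 0+24+13·2·2=76; k=3: 156+0+13·6·2=312 → min 76 | A_3..A_5: k=3: 0+240+2·6·20=480; k=4: 24+0+2·2·20=104 → min 104.
Length 4: A_1..A_4: k=1: 0+76+2·13·2=128; k=2: 52+24+2·2·2=84; k=3: 76+0+2·6·2=100 → min 84 | A_2..A_5: k=2: 0+104+13·2·20=624; k=3: 156+240+13·6·20=1956; k=4: 76+0+13·2·20=596 → min 596.
Top-level splits: k=1: (A_1..A_1)·(A_2..A_5) → 0+596+2·13·20 = 1116; k=2: (A_1..A_2)·(A_3..A_5) → 52+104+2·2·20 = 236; k=3: (A_1..A_3)·(A_4..A_5) → 76+240+2·6·20 = 556; k=4: (A_1..A_4)·(A_5..A_5) → 84+0+2·2·20 = 164.
Best split is after A_4, i.e. k = 4.

4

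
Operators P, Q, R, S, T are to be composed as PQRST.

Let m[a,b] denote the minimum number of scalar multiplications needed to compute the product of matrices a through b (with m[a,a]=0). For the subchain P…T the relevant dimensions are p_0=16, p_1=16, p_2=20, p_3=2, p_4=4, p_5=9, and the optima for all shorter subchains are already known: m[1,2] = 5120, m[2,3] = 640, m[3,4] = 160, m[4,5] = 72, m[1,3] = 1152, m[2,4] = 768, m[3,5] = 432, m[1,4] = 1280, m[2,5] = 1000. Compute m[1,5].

m[1,5] = min over k∈[1,4] of m[1,k]+m[k+1,5]+p_{0}·p_k·p_{5}.
k=1: 0 + 1000 + 16·16·9 = 3304; k=2: 5120 + 432 + 16·20·9 = 8432; k=3: 1152 + 72 + 16·2·9 = 1512; k=4: 1280 + 0 + 16·4·9 = 1856.
Minimum: 1512 at k=3.

1512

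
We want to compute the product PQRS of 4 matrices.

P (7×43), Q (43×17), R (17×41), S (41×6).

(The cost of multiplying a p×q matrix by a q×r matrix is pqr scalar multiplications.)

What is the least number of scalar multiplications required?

10013

Adjacent pairs: PQ = 7·43·17 = 5117; QR = 43·17·41 = 29971; RS = 17·41·6 = 4182.
Length 3: P..R: k=1: 0+29971+7·43·41=42312; k=2: 5117+0+7·17·41=9996 → min 9996 | Q..S: k=2: 0+4182+43·17·6=8568; k=3: 29971+0+43·41·6=40549 → min 8568.
Length 4: P..S: k=1: 0+8568+7·43·6=10374; k=2: 5117+4182+7·17·6=10013; k=3: 9996+0+7·41·6=11718 → min 10013.
Optimal order: ((PQ)(RS)) with cost 10013.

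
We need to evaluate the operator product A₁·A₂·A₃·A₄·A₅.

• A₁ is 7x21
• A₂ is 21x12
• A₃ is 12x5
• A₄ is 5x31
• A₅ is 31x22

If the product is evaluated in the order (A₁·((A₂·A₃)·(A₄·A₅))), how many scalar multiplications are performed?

10214

(A₂·A₃): 21×12 by 12×5 → 21×5, cost 21·12·5 = 1260
(A₄·A₅): 5×31 by 31×22 → 5×22, cost 5·31·22 = 3410
((A₂·A₃)·(A₄·A₅)): 21×5 by 5×22 → 21×22, cost 21·5·22 = 2310; cumulative 6980
(A₁·((A₂·A₃)·(A₄·A₅))): 7×21 by 21×22 → 7×22, cost 7·21·22 = 3234; cumulative 10214
Total: 10214 scalar multiplications.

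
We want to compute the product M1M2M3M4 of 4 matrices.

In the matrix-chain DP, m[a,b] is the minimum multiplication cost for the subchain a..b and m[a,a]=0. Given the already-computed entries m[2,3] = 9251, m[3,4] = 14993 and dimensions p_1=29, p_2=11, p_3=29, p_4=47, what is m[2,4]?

m[2,4] = min over k∈[2,3] of m[2,k]+m[k+1,4]+p_{1}·p_k·p_{4}.
k=2: 0 + 14993 + 29·11·47 = 29986; k=3: 9251 + 0 + 29·29·47 = 48778.
Minimum: 29986 at k=2.

29986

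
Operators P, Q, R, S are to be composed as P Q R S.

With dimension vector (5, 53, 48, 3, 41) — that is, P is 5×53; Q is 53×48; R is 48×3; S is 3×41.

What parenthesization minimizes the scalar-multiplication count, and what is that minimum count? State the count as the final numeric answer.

Adjacent pairs: PQ = 5·53·48 = 12720; QR = 53·48·3 = 7632; RS = 48·3·41 = 5904.
Length 3: P..R: k=1: 0+7632+5·53·3=8427; k=2: 12720+0+5·48·3=13440 → min 8427 | Q..S: k=2: 0+5904+53·48·41=110208; k=3: 7632+0+53·3·41=14151 → min 14151.
Length 4: P..S: k=1: 0+14151+5·53·41=25016; k=2: 12720+5904+5·48·41=28464; k=3: 8427+0+5·3·41=9042 → min 9042.
Optimal parenthesization: ((P (Q R)) S) with cost 9042.

9042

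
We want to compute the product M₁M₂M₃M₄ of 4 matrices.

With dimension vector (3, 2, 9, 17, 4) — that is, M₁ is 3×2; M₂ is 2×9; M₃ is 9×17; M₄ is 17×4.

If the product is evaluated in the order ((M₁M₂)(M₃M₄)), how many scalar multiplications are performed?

(M₁M₂): 3×2 by 2×9 → 3×9, cost 3·2·9 = 54
(M₃M₄): 9×17 by 17×4 → 9×4, cost 9·17·4 = 612
((M₁M₂)(M₃M₄)): 3×9 by 9×4 → 3×4, cost 3·9·4 = 108; cumulative 774
Total: 774 scalar multiplications.

774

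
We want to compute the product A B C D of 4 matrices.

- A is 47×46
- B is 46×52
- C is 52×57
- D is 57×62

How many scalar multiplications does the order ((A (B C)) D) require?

425676

(B C): 46×52 by 52×57 → 46×57, cost 46·52·57 = 136344
(A (B C)): 47×46 by 46×57 → 47×57, cost 47·46·57 = 123234; cumulative 259578
((A (B C)) D): 47×57 by 57×62 → 47×62, cost 47·57·62 = 166098; cumulative 425676
Total: 425676 scalar multiplications.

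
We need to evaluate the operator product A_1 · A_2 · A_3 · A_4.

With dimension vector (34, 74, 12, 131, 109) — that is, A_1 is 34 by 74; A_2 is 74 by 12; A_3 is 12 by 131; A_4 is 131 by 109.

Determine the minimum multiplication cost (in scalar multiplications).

246012

Adjacent pairs: A_1A_2 = 34·74·12 = 30192; A_2A_3 = 74·12·131 = 116328; A_3A_4 = 12·131·109 = 171348.
Length 3: A_1..A_3: k=1: 0+116328+34·74·131=445924; k=2: 30192+0+34·12·131=83640 → min 83640 | A_2..A_4: k=2: 0+171348+74·12·109=268140; k=3: 116328+0+74·131·109=1172974 → min 268140.
Length 4: A_1..A_4: k=1: 0+268140+34·74·109=542384; k=2: 30192+171348+34·12·109=246012; k=3: 83640+0+34·131·109=569126 → min 246012.
Optimal order: ((A_1 · A_2) · (A_3 · A_4)) with cost 246012.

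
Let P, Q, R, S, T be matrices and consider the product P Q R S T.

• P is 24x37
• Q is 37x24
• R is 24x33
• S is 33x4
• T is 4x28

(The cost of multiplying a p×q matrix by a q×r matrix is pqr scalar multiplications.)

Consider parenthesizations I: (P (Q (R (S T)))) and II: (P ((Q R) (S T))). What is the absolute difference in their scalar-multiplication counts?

Order I = (P (Q (R (S T)))): (S T): 33×4 by 4×28 → 33×28, cost 33·4·28 = 3696; (R (S T)): 24×33 by 33×28 → 24×28, cost 24·33·28 = 22176; cumulative 25872; (Q (R (S T))): 37×24 by 24×28 → 37×28, cost 37·24·28 = 24864; cumulative 50736; (P (Q (R (S T)))): 24×37 by 37×28 → 24×28, cost 24·37·28 = 24864; cumulative 75600. Total 75600.
Order II = (P ((Q R) (S T))): (Q R): 37×24 by 24×33 → 37×33, cost 37·24·33 = 29304; (S T): 33×4 by 4×28 → 33×28, cost 33·4·28 = 3696; ((Q R) (S T)): 37×33 by 33×28 → 37×28, cost 37·33·28 = 34188; cumulative 67188; (P ((Q R) (S T))): 24×37 by 37×28 → 24×28, cost 24·37·28 = 24864; cumulative 92052. Total 92052.
Difference: |75600 − 92052| = 16452.

16452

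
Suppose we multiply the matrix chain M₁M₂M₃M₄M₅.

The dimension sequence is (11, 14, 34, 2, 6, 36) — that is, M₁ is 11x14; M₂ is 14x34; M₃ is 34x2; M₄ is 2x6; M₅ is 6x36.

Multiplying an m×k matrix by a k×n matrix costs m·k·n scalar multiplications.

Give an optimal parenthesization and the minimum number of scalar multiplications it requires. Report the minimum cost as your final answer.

Adjacent pairs: M₁M₂ = 11·14·34 = 5236; M₂M₃ = 14·34·2 = 952; M₃M₄ = 34·2·6 = 408; M₄M₅ = 2·6·36 = 432.
Length 3: M₁..M₃: k=1: 0+952+11·14·2=1260; k=2: 5236+0+11·34·2=5984 → min 1260 | M₂..M₄: k=2: 0+408+14·34·6=3264; k=3: 952+0+14·2·6=1120 → min 1120 | M₃..M₅: k=3: 0+432+34·2·36=2880; k=4: 408+0+34·6·36=7752 → min 2880.
Length 4: M₁..M₄: k=1: 0+1120+11·14·6=2044; k=2: 5236+408+11·34·6=7888; k=3: 1260+0+11·2·6=1392 → min 1392 | M₂..M₅: k=2: 0+2880+14·34·36=20016; k=3: 952+432+14·2·36=2392; k=4: 1120+0+14·6·36=4144 → min 2392.
Length 5: M₁..M₅: k=1: 0+2392+11·14·36=7936; k=2: 5236+2880+11·34·36=21580; k=3: 1260+432+11·2·36=2484; k=4: 1392+0+11·6·36=3768 → min 2484.
Optimal parenthesization: ((M₁(M₂M₃))(M₄M₅)) with cost 2484.

2484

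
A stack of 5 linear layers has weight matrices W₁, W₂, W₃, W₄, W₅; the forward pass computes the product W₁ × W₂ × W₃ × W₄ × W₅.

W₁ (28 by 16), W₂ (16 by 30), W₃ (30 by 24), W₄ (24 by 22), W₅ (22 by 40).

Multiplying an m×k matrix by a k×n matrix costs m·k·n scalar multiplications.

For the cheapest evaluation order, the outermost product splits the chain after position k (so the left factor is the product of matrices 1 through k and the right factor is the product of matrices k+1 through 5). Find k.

1

Adjacent pairs: W₁W₂ = 28·16·30 = 13440; W₂W₃ = 16·30·24 = 11520; W₃W₄ = 30·24·22 = 15840; W₄W₅ = 24·22·40 = 21120.
Length 3: W₁..W₃: k=1: 0+11520+28·16·24=22272; k=2: 13440+0+28·30·24=33600 → min 22272 | W₂..W₄: k=2: 0+15840+16·30·22=26400; k=3: 11520+0+16·24·22=19968 → min 19968 | W₃..W₅: k=3: 0+21120+30·24·40=49920; k=4: 15840+0+30·22·40=42240 → min 42240.
Length 4: W₁..W₄: k=1: 0+19968+28·16·22=29824; k=2: 13440+15840+28·30·22=47760; k=3: 22272+0+28·24·22=37056 → min 29824 | W₂..W₅: k=2: 0+42240+16·30·40=61440; k=3: 11520+21120+16·24·40=48000; k=4: 19968+0+16·22·40=34048 → min 34048.
Top-level splits: k=1: (W₁..W₁)·(W₂..W₅) → 0+34048+28·16·40 = 51968; k=2: (W₁..W₂)·(W₃..W₅) → 13440+42240+28·30·40 = 89280; k=3: (W₁..W₃)·(W₄..W₅) → 22272+21120+28·24·40 = 70272; k=4: (W₁..W₄)·(W₅..W₅) → 29824+0+28·22·40 = 54464.
Best split is after W₁, i.e. k = 1.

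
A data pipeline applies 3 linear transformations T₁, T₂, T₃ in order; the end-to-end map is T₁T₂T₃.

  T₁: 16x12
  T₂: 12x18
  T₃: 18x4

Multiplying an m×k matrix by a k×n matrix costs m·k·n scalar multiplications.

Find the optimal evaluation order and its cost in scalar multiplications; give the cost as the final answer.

(T₁(T₂T₃)): cost 1632.
((T₁T₂)T₃): cost 4608.
Optimal: (T₁(T₂T₃)) with cost 1632.

1632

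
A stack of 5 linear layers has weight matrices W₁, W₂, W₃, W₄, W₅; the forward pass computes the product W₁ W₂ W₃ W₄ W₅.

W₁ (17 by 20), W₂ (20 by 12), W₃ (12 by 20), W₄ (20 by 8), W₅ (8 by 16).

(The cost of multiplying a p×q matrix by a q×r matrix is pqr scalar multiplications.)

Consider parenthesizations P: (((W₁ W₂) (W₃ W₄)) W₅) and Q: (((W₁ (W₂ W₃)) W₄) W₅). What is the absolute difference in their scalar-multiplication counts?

6688

Order P = (((W₁ W₂) (W₃ W₄)) W₅): (W₁ W₂): 17×20 by 20×12 → 17×12, cost 17·20·12 = 4080; (W₃ W₄): 12×20 by 20×8 → 12×8, cost 12·20·8 = 1920; ((W₁ W₂) (W₃ W₄)): 17×12 by 12×8 → 17×8, cost 17·12·8 = 1632; cumulative 7632; (((W₁ W₂) (W₃ W₄)) W₅): 17×8 by 8×16 → 17×16, cost 17·8·16 = 2176; cumulative 9808. Total 9808.
Order Q = (((W₁ (W₂ W₃)) W₄) W₅): (W₂ W₃): 20×12 by 12×20 → 20×20, cost 20·12·20 = 4800; (W₁ (W₂ W₃)): 17×20 by 20×20 → 17×20, cost 17·20·20 = 6800; cumulative 11600; ((W₁ (W₂ W₃)) W₄): 17×20 by 20×8 → 17×8, cost 17·20·8 = 2720; cumulative 14320; (((W₁ (W₂ W₃)) W₄) W₅): 17×8 by 8×16 → 17×16, cost 17·8·16 = 2176; cumulative 16496. Total 16496.
Difference: |9808 − 16496| = 6688.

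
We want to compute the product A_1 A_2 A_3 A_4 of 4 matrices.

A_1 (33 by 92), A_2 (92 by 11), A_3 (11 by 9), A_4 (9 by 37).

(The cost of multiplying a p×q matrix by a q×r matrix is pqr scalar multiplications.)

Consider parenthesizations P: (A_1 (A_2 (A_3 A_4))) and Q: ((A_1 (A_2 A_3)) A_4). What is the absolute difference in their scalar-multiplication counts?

106018

Order P = (A_1 (A_2 (A_3 A_4))): (A_3 A_4): 11×9 by 9×37 → 11×37, cost 11·9·37 = 3663; (A_2 (A_3 A_4)): 92×11 by 11×37 → 92×37, cost 92·11·37 = 37444; cumulative 41107; (A_1 (A_2 (A_3 A_4))): 33×92 by 92×37 → 33×37, cost 33·92·37 = 112332; cumulative 153439. Total 153439.
Order Q = ((A_1 (A_2 A_3)) A_4): (A_2 A_3): 92×11 by 11×9 → 92×9, cost 92·11·9 = 9108; (A_1 (A_2 A_3)): 33×92 by 92×9 → 33×9, cost 33·92·9 = 27324; cumulative 36432; ((A_1 (A_2 A_3)) A_4): 33×9 by 9×37 → 33×37, cost 33·9·37 = 10989; cumulative 47421. Total 47421.
Difference: |153439 − 47421| = 106018.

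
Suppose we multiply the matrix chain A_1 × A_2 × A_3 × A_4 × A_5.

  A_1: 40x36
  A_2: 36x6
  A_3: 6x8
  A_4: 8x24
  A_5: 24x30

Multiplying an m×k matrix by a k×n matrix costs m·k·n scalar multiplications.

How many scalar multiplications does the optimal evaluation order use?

Adjacent pairs: A_1A_2 = 40·36·6 = 8640; A_2A_3 = 36·6·8 = 1728; A_3A_4 = 6·8·24 = 1152; A_4A_5 = 8·24·30 = 5760.
Length 3: A_1..A_3: k=1: 0+1728+40·36·8=13248; k=2: 8640+0+40·6·8=10560 → min 10560 | A_2..A_4: k=2: 0+1152+36·6·24=6336; k=3: 1728+0+36·8·24=8640 → min 6336 | A_3..A_5: k=3: 0+5760+6·8·30=7200; k=4: 1152+0+6·24·30=5472 → min 5472.
Length 4: A_1..A_4: k=1: 0+6336+40·36·24=40896; k=2: 8640+1152+40·6·24=15552; k=3: 10560+0+40·8·24=18240 → min 15552 | A_2..A_5: k=2: 0+5472+36·6·30=11952; k=3: 1728+5760+36·8·30=16128; k=4: 6336+0+36·24·30=32256 → min 11952.
Length 5: A_1..A_5: k=1: 0+11952+40·36·30=55152; k=2: 8640+5472+40·6·30=21312; k=3: 10560+5760+40·8·30=25920; k=4: 15552+0+40·24·30=44352 → min 21312.
Optimal order: ((A_1 × A_2) × ((A_3 × A_4) × A_5)) with cost 21312.

21312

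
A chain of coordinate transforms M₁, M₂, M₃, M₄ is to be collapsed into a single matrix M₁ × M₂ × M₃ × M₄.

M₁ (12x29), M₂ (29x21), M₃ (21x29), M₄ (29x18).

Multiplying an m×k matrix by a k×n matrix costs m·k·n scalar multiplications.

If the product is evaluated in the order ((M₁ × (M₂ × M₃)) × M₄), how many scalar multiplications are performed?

(M₂ × M₃): 29×21 by 21×29 → 29×29, cost 29·21·29 = 17661
(M₁ × (M₂ × M₃)): 12×29 by 29×29 → 12×29, cost 12·29·29 = 10092; cumulative 27753
((M₁ × (M₂ × M₃)) × M₄): 12×29 by 29×18 → 12×18, cost 12·29·18 = 6264; cumulative 34017
Total: 34017 scalar multiplications.

34017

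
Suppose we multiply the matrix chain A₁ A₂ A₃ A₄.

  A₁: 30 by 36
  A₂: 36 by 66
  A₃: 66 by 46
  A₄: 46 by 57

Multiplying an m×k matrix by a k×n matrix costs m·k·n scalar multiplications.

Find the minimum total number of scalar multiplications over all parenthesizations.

237636

Adjacent pairs: A₁A₂ = 30·36·66 = 71280; A₂A₃ = 36·66·46 = 109296; A₃A₄ = 66·46·57 = 173052.
Length 3: A₁..A₃: k=1: 0+109296+30·36·46=158976; k=2: 71280+0+30·66·46=162360 → min 158976 | A₂..A₄: k=2: 0+173052+36·66·57=308484; k=3: 109296+0+36·46·57=203688 → min 203688.
Length 4: A₁..A₄: k=1: 0+203688+30·36·57=265248; k=2: 71280+173052+30·66·57=357192; k=3: 158976+0+30·46·57=237636 → min 237636.
Optimal order: ((A₁ (A₂ A₃)) A₄) with cost 237636.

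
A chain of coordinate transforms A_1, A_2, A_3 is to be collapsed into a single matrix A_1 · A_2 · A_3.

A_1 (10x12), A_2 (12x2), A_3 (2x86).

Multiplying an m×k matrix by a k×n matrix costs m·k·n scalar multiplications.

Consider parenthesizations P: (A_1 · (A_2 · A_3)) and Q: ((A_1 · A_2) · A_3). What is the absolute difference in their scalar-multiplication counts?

10424

Order P = (A_1 · (A_2 · A_3)): (A_2 · A_3): 12×2 by 2×86 → 12×86, cost 12·2·86 = 2064; (A_1 · (A_2 · A_3)): 10×12 by 12×86 → 10×86, cost 10·12·86 = 10320; cumulative 12384. Total 12384.
Order Q = ((A_1 · A_2) · A_3): (A_1 · A_2): 10×12 by 12×2 → 10×2, cost 10·12·2 = 240; ((A_1 · A_2) · A_3): 10×2 by 2×86 → 10×86, cost 10·2·86 = 1720; cumulative 1960. Total 1960.
Difference: |12384 − 1960| = 10424.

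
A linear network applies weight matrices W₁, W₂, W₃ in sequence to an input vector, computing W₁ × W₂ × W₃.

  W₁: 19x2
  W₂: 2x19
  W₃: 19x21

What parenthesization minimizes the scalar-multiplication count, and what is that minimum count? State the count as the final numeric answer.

1596

(W₁ × (W₂ × W₃)): cost 1596.
((W₁ × W₂) × W₃): cost 8303.
Optimal: (W₁ × (W₂ × W₃)) with cost 1596.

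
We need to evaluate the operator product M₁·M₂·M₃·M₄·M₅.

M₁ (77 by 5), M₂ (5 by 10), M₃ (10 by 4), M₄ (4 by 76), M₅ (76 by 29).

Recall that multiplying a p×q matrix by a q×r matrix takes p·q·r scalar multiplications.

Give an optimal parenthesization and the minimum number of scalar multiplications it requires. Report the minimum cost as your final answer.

19488

Adjacent pairs: M₁M₂ = 77·5·10 = 3850; M₂M₃ = 5·10·4 = 200; M₃M₄ = 10·4·76 = 3040; M₄M₅ = 4·76·29 = 8816.
Length 3: M₁..M₃: k=1: 0+200+77·5·4=1740; k=2: 3850+0+77·10·4=6930 → min 1740 | M₂..M₄: k=2: 0+3040+5·10·76=6840; k=3: 200+0+5·4·76=1720 → min 1720 | M₃..M₅: k=3: 0+8816+10·4·29=9976; k=4: 3040+0+10·76·29=25080 → min 9976.
Length 4: M₁..M₄: k=1: 0+1720+77·5·76=30980; k=2: 3850+3040+77·10·76=65410; k=3: 1740+0+77·4·76=25148 → min 25148 | M₂..M₅: k=2: 0+9976+5·10·29=11426; k=3: 200+8816+5·4·29=9596; k=4: 1720+0+5·76·29=12740 → min 9596.
Length 5: M₁..M₅: k=1: 0+9596+77·5·29=20761; k=2: 3850+9976+77·10·29=36156; k=3: 1740+8816+77·4·29=19488; k=4: 25148+0+77·76·29=194856 → min 19488.
Optimal parenthesization: ((M₁·(M₂·M₃))·(M₄·M₅)) with cost 19488.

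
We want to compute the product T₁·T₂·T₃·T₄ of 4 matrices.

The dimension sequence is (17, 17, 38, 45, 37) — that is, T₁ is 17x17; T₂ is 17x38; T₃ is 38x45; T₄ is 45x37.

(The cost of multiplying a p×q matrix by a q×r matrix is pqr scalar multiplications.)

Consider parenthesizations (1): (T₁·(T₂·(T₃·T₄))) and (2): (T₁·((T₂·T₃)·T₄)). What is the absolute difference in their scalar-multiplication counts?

Order (1) = (T₁·(T₂·(T₃·T₄))): (T₃·T₄): 38×45 by 45×37 → 38×37, cost 38·45·37 = 63270; (T₂·(T₃·T₄)): 17×38 by 38×37 → 17×37, cost 17·38·37 = 23902; cumulative 87172; (T₁·(T₂·(T₃·T₄))): 17×17 by 17×37 → 17×37, cost 17·17·37 = 10693; cumulative 97865. Total 97865.
Order (2) = (T₁·((T₂·T₃)·T₄)): (T₂·T₃): 17×38 by 38×45 → 17×45, cost 17·38·45 = 29070; ((T₂·T₃)·T₄): 17×45 by 45×37 → 17×37, cost 17·45·37 = 28305; cumulative 57375; (T₁·((T₂·T₃)·T₄)): 17×17 by 17×37 → 17×37, cost 17·17·37 = 10693; cumulative 68068. Total 68068.
Difference: |97865 − 68068| = 29797.

29797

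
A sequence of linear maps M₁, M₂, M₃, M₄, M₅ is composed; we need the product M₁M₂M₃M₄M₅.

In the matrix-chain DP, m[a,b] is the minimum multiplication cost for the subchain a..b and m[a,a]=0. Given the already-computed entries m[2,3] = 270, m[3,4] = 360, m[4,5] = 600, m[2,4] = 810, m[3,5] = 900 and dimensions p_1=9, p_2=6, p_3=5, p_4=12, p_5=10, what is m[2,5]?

1320

m[2,5] = min over k∈[2,4] of m[2,k]+m[k+1,5]+p_{1}·p_k·p_{5}.
k=2: 0 + 900 + 9·6·10 = 1440; k=3: 270 + 600 + 9·5·10 = 1320; k=4: 810 + 0 + 9·12·10 = 1890.
Minimum: 1320 at k=3.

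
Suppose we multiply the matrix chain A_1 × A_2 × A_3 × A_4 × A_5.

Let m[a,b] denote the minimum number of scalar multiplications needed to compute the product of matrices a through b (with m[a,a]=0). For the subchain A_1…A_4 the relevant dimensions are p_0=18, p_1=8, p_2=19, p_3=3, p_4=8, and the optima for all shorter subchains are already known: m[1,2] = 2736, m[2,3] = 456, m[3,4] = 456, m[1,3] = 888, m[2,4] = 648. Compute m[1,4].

m[1,4] = min over k∈[1,3] of m[1,k]+m[k+1,4]+p_{0}·p_k·p_{4}.
k=1: 0 + 648 + 18·8·8 = 1800; k=2: 2736 + 456 + 18·19·8 = 5928; k=3: 888 + 0 + 18·3·8 = 1320.
Minimum: 1320 at k=3.

1320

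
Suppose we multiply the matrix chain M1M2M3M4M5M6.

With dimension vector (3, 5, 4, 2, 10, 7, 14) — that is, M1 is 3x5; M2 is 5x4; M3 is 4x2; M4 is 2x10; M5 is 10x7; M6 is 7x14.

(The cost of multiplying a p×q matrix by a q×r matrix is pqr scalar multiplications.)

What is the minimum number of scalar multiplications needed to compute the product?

Adjacent pairs: M1M2 = 3·5·4 = 60; M2M3 = 5·4·2 = 40; M3M4 = 4·2·10 = 80; M4M5 = 2·10·7 = 140; M5M6 = 10·7·14 = 980.
Length 3: M1..M3: k=1: 0+40+3·5·2=70; k=2: 60+0+3·4·2=84 → min 70 | M2..M4: k=2: 0+80+5·4·10=280; k=3: 40+0+5·2·10=140 → min 140 | M3..M5: k=3: 0+140+4·2·7=196; k=4: 80+0+4·10·7=360 → min 196 | M4..M6: k=4: 0+980+2·10·14=1260; k=5: 140+0+2·7·14=336 → min 336.
Length 4: M1..M4: k=1: 0+140+3·5·10=290; k=2: 60+80+3·4·10=260; k=3: 70+0+3·2·10=130 → min 130 | M2..M5: k=2: 0+196+5·4·7=336; k=3: 40+140+5·2·7=250; k=4: 140+0+5·10·7=490 → min 250 | M3..M6: k=3: 0+336+4·2·14=448; k=4: 80+980+4·10·14=1620; k=5: 196+0+4·7·14=588 → min 448.
Length 5: M1..M5: k=1: 0+250+3·5·7=355; k=2: 60+196+3·4·7=340; k=3: 70+140+3·2·7=252; k=4: 130+0+3·10·7=340 → min 252 | M2..M6: k=2: 0+448+5·4·14=728; k=3: 40+336+5·2·14=516; k=4: 140+980+5·10·14=1820; k=5: 250+0+5·7·14=740 → min 516.
Length 6: M1..M6: k=1: 0+516+3·5·14=726; k=2: 60+448+3·4·14=676; k=3: 70+336+3·2·14=490; k=4: 130+980+3·10·14=1530; k=5: 252+0+3·7·14=546 → min 490.
Optimal order: ((M1(M2M3))((M4M5)M6)) with cost 490.

490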